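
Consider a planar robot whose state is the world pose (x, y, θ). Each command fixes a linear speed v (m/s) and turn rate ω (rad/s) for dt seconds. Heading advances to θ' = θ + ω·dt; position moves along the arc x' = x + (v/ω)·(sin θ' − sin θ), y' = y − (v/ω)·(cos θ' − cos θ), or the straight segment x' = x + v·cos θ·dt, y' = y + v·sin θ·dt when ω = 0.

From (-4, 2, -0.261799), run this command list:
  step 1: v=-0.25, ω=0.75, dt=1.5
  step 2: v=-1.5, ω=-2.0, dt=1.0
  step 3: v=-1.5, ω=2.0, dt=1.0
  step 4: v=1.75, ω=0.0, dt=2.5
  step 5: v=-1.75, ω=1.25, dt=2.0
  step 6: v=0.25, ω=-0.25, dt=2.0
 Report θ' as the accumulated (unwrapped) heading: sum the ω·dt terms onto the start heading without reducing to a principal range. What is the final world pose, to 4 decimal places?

(-3.1196, 3.3019, 2.8632)

step 1: θ'=0.8632 (R=-0.3333) → pose (-4.3396, 1.8947, 0.8632)
step 2: θ'=-1.1368 (R=0.7500) → pose (-5.5900, 2.0668, -1.1368)
step 3: θ'=0.8632 (R=-0.7500) → pose (-6.8404, 2.2390, 0.8632)
step 4: θ'=0.8632 (straight) → pose (-3.9966, 5.5636, 0.8632)
step 5: θ'=3.3632 (R=-1.4000) → pose (-2.6250, 3.2879, 3.3632)
step 6: θ'=2.8632 (R=-1.0000) → pose (-3.1196, 3.3019, 2.8632)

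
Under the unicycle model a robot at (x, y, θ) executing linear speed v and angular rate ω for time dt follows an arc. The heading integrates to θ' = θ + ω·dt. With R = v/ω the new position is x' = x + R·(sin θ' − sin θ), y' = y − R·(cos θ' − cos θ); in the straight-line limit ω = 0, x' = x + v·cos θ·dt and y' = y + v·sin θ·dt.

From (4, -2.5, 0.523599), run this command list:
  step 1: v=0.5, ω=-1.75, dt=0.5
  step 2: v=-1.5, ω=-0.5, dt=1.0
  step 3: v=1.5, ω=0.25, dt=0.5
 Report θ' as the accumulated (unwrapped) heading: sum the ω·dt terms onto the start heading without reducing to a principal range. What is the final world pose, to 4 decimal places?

step 1: θ'=-0.3514 (R=-0.2857) → pose (4.2412, -2.4792, -0.3514)
step 2: θ'=-0.8514 (R=3.0000) → pose (3.0172, -1.6393, -0.8514)
step 3: θ'=-0.7264 (R=6.0000) → pose (3.5454, -2.1711, -0.7264)

(3.5454, -2.1711, -0.7264)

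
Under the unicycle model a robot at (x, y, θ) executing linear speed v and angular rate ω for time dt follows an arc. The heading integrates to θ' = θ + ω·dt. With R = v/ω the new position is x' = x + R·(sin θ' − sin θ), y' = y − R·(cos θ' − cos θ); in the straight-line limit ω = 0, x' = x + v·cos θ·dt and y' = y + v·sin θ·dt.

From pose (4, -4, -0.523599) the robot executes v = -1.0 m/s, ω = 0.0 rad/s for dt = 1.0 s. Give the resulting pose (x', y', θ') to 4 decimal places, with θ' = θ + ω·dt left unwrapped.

(3.1340, -3.5000, -0.5236)

θ' = -0.5236 + 0.0·1.0 = -0.5236
ω = 0 → straight: x' = 4 + -1.0·cos(-0.5236)·1.0 = 3.1340
y' = -4 + -1.0·sin(-0.5236)·1.0 = -3.5000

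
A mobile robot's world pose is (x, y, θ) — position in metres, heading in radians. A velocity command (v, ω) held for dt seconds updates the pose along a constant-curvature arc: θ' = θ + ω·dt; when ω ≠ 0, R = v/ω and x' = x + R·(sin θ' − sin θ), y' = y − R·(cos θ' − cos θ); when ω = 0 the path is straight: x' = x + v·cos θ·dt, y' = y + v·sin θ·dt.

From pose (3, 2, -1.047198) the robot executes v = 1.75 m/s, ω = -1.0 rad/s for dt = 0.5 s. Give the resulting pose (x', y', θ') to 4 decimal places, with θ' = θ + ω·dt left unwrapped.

(3.2340, 1.1663, -1.5472)

θ' = -1.0472 + -1.0·0.5 = -1.5472
R = v/ω = 1.75/-1.0 = -1.7500
x' = 3 + -1.7500·(sin -1.5472 − sin -1.0472) = 3.2340
y' = 2 − -1.7500·(cos -1.5472 − cos -1.0472) = 1.1663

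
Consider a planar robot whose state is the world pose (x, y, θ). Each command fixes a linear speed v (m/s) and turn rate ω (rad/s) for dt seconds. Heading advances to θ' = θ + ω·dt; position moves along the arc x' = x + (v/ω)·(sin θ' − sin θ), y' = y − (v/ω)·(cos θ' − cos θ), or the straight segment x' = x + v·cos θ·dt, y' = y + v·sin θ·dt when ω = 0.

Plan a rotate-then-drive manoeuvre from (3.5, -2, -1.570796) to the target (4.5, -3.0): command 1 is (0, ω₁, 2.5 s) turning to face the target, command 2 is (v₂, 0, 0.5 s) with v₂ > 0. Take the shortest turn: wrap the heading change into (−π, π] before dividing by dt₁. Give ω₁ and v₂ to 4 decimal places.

ω₁ = 0.3142, v₂ = 2.8284

heading to target = atan2(-3−-2, 4.5−3.5) = -0.7854
Δθ = wrap(-0.7854 − -1.5708) = 0.7854; ω₁ = Δθ/dt₁ = 0.3142
distance = √((4.5−3.5)² + (-3−-2)²) = 1.4142; v₂ = distance/dt₂ = 2.8284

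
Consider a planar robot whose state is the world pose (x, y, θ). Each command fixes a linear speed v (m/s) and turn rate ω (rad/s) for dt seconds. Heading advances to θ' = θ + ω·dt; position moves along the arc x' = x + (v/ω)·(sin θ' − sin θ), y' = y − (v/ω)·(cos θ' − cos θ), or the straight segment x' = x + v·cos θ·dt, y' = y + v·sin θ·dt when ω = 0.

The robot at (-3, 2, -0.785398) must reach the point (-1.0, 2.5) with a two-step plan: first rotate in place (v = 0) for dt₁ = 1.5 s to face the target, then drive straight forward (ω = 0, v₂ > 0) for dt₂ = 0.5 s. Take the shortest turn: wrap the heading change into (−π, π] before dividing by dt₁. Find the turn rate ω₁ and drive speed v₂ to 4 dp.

ω₁ = 0.6869, v₂ = 4.1231

heading to target = atan2(2.5−2, -1−-3) = 0.2450
Δθ = wrap(0.2450 − -0.7854) = 1.0304; ω₁ = Δθ/dt₁ = 0.6869
distance = √((-1−-3)² + (2.5−2)²) = 2.0616; v₂ = distance/dt₂ = 4.1231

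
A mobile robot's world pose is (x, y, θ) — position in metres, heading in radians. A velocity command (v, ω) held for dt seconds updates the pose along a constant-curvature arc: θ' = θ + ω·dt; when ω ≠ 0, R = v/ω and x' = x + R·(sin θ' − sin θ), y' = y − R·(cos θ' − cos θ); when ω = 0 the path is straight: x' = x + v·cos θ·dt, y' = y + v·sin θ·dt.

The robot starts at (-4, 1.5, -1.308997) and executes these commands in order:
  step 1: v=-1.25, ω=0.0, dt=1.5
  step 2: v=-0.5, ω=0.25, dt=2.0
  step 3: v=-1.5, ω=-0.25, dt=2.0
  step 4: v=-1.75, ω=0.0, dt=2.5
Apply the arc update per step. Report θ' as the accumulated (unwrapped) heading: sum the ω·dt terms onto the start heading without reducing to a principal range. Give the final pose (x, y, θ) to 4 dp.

(-7.5563, 10.9883, -1.3090)

step 1: θ'=-1.3090 (straight) → pose (-4.4853, 3.3111, -1.3090)
step 2: θ'=-0.8090 (R=-2.0000) → pose (-4.9699, 4.1739, -0.8090)
step 3: θ'=-1.3090 (R=6.0000) → pose (-6.4239, 6.7624, -1.3090)
step 4: θ'=-1.3090 (straight) → pose (-7.5563, 10.9883, -1.3090)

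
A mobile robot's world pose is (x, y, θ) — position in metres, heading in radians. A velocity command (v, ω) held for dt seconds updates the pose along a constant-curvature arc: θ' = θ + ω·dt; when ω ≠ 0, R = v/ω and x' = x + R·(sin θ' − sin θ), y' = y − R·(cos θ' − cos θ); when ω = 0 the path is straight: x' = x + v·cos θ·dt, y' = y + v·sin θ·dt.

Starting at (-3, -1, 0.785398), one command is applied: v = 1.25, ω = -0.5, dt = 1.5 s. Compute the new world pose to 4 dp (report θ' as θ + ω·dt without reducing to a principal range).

(-1.3207, -0.2693, 0.0354)

θ' = 0.7854 + -0.5·1.5 = 0.0354
R = v/ω = 1.25/-0.5 = -2.5000
x' = -3 + -2.5000·(sin 0.0354 − sin 0.7854) = -1.3207
y' = -1 − -2.5000·(cos 0.0354 − cos 0.7854) = -0.2693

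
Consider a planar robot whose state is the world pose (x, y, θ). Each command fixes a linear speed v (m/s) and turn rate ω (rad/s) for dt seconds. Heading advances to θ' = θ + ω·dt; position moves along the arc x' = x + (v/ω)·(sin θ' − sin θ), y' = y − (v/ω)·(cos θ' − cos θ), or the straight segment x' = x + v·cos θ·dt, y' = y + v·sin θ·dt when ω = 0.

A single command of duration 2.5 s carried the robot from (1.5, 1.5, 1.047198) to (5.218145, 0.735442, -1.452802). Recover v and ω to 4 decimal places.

v = 2.0000, ω = -1.0000

Δθ = -1.452802 − 1.047198 = -2.500000
ω = Δθ/dt = -2.500000/2.5 = -1.0000
R = Δx/(sin θ' − sin θ) = -2.0000
v = R·ω = -2.0000·-1.0000 = 2.0000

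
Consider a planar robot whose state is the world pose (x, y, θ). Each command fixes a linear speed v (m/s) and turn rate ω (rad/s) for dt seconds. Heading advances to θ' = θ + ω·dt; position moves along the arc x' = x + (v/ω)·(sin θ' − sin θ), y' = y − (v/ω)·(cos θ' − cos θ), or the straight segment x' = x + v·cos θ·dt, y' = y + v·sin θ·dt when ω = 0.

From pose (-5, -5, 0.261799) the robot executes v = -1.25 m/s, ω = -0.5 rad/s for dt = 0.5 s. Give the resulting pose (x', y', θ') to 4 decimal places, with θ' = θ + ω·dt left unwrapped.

(-5.6175, -5.0850, 0.0118)

θ' = 0.2618 + -0.5·0.5 = 0.0118
R = v/ω = -1.25/-0.5 = 2.5000
x' = -5 + 2.5000·(sin 0.0118 − sin 0.2618) = -5.6175
y' = -5 − 2.5000·(cos 0.0118 − cos 0.2618) = -5.0850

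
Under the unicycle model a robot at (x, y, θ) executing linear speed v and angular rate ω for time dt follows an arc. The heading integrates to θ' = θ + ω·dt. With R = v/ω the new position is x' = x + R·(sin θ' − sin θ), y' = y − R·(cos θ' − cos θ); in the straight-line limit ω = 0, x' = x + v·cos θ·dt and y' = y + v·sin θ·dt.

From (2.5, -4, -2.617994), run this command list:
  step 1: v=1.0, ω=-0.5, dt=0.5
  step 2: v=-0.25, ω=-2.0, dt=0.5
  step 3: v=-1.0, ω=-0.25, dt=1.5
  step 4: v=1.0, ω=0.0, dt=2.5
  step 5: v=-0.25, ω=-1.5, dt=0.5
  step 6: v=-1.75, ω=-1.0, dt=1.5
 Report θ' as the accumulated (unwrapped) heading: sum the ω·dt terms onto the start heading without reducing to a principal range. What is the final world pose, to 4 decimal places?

step 1: θ'=-2.8680 (R=-2.0000) → pose (2.0404, -4.1936, -2.8680)
step 2: θ'=-3.8680 (R=0.1250) → pose (2.1572, -4.2205, -3.8680)
step 3: θ'=-4.2430 (R=4.0000) → pose (3.0678, -5.4014, -4.2430)
step 4: θ'=-4.2430 (straight) → pose (1.9370, -3.1717, -4.2430)
step 5: θ'=-4.9930 (R=0.1667) → pose (1.9485, -3.2933, -4.9930)
step 6: θ'=-6.4930 (R=1.7500) → pose (-0.0976, -4.5203, -6.4930)

(-0.0976, -4.5203, -6.4930)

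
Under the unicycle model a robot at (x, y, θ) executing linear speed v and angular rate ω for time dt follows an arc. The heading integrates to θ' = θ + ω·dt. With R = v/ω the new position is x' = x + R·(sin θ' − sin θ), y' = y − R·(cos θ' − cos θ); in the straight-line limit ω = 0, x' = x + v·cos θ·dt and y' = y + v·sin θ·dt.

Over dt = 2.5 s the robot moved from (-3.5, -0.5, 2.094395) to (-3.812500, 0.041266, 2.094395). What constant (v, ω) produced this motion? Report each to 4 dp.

v = 0.2500, ω = 0.0000

Δθ = 2.094395 − 2.094395 = 0.000000
ω = Δθ/dt = 0.000000/2.5 = 0.0000
ω = 0 → v = (Δx·cos θ + Δy·sin θ)/dt = 0.2500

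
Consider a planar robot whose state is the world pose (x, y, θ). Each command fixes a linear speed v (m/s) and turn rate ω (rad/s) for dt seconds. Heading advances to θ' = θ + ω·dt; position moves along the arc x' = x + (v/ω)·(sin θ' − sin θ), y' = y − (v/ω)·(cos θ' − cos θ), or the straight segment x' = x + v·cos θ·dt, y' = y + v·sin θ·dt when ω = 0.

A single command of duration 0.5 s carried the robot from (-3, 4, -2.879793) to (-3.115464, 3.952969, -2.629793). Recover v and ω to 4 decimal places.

v = 0.2500, ω = 0.5000

Δθ = -2.629793 − -2.879793 = 0.250000
ω = Δθ/dt = 0.250000/0.5 = 0.5000
R = Δx/(sin θ' − sin θ) = 0.5000
v = R·ω = 0.5000·0.5000 = 0.2500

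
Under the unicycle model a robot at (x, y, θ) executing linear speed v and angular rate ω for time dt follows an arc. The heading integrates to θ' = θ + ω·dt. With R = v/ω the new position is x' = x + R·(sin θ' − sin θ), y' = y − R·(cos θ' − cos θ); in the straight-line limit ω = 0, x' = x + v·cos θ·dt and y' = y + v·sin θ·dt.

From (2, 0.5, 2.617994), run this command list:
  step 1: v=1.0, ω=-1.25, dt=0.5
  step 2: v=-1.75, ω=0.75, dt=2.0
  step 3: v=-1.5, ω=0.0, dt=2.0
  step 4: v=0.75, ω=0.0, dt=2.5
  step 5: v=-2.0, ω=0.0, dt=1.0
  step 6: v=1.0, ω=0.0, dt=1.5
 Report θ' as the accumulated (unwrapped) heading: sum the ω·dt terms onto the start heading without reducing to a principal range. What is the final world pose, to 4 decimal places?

(6.1276, 0.1897, 3.4930)

step 1: θ'=1.9930 (R=-0.8000) → pose (1.6702, 0.8650, 1.9930)
step 2: θ'=3.4930 (R=-2.3333) → pose (4.6019, -0.3696, 3.4930)
step 3: θ'=3.4930 (straight) → pose (7.4185, 0.6630, 3.4930)
step 4: θ'=3.4930 (straight) → pose (5.6581, 0.0176, 3.4930)
step 5: θ'=3.4930 (straight) → pose (7.5359, 0.7061, 3.4930)
step 6: θ'=3.4930 (straight) → pose (6.1276, 0.1897, 3.4930)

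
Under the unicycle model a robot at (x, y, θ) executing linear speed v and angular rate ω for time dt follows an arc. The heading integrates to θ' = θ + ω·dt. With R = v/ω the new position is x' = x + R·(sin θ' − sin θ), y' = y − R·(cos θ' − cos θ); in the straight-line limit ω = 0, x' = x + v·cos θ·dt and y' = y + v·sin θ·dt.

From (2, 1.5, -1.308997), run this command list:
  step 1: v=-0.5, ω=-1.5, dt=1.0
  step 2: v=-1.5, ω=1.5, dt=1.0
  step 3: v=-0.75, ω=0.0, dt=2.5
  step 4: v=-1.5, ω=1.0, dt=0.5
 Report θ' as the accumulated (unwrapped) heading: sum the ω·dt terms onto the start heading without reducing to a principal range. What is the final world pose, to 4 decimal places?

(2.0038, 5.5636, -0.8090)

step 1: θ'=-2.8090 (R=0.3333) → pose (2.2131, 1.9013, -2.8090)
step 2: θ'=-1.3090 (R=-1.0000) → pose (2.8526, 3.1054, -1.3090)
step 3: θ'=-1.3090 (straight) → pose (2.3673, 4.9165, -1.3090)
step 4: θ'=-0.8090 (R=-1.5000) → pose (2.0038, 5.5636, -0.8090)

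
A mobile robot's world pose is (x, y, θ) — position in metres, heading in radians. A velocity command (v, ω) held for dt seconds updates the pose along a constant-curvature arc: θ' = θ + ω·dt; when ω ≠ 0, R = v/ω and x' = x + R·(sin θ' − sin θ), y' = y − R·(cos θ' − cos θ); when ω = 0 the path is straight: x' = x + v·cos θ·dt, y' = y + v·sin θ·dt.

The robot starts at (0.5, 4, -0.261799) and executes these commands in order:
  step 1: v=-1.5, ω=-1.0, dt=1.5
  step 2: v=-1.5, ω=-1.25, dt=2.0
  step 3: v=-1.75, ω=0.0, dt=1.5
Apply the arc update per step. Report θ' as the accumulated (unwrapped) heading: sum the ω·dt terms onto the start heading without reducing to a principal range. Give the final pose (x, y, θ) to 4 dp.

step 1: θ'=-1.7618 (R=1.5000) → pose (-0.5845, 5.7337, -1.7618)
step 2: θ'=-4.2618 (R=1.2000) → pose (1.6739, 6.0284, -4.2618)
step 3: θ'=-4.2618 (straight) → pose (2.8171, 3.6654, -4.2618)

(2.8171, 3.6654, -4.2618)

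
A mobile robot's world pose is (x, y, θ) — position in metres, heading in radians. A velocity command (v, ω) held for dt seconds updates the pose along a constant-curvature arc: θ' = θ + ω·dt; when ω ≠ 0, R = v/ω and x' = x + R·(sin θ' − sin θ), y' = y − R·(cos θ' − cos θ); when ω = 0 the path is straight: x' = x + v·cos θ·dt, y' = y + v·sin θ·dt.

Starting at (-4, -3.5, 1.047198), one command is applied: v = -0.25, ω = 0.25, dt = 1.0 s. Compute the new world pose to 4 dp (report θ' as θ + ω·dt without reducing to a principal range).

θ' = 1.0472 + 0.25·1.0 = 1.2972
R = v/ω = -0.25/0.25 = -1.0000
x' = -4 + -1.0000·(sin 1.2972 − sin 1.0472) = -4.0968
y' = -3.5 − -1.0000·(cos 1.2972 − cos 1.0472) = -3.7298

(-4.0968, -3.7298, 1.2972)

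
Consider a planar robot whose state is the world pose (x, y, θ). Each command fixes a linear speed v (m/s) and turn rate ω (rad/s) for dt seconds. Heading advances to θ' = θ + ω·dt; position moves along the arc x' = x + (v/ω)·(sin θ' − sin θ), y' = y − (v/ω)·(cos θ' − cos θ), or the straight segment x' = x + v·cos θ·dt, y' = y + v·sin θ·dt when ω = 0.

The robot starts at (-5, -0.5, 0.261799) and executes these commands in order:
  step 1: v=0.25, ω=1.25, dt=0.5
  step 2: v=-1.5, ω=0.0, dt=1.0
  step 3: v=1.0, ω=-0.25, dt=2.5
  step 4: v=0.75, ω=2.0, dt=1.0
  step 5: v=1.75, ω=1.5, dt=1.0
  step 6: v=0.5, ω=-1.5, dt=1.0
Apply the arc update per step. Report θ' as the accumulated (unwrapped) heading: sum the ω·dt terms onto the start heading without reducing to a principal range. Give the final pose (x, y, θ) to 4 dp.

step 1: θ'=0.8868 (R=0.2000) → pose (-4.8968, -0.4332, 0.8868)
step 2: θ'=0.8868 (straight) → pose (-5.8446, -1.5958, 0.8868)
step 3: θ'=0.2618 (R=-4.0000) → pose (-3.7797, -0.2597, 0.2618)
step 4: θ'=2.2618 (R=0.3750) → pose (-3.5877, 0.3416, 2.2618)
step 5: θ'=3.7618 (R=1.1667) → pose (-5.1649, 0.5474, 3.7618)
step 6: θ'=2.2618 (R=-0.3333) → pose (-5.6155, 0.6062, 2.2618)

(-5.6155, 0.6062, 2.2618)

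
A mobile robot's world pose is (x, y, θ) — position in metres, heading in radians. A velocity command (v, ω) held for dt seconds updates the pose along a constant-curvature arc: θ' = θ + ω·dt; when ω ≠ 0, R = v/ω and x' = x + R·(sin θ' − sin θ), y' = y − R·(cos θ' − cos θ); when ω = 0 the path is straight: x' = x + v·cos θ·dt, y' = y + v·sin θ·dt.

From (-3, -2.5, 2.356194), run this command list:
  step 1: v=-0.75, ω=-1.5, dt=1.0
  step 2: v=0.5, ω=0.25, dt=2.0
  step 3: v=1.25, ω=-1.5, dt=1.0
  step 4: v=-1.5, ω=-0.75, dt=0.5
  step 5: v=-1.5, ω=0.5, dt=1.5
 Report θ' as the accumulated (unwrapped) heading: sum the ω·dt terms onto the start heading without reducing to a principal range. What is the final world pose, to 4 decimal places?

(-4.4788, -1.0918, 0.2312)

step 1: θ'=0.8562 (R=0.5000) → pose (-2.9759, -3.1812, 0.8562)
step 2: θ'=1.3562 (R=2.0000) → pose (-2.5325, -2.2965, 1.3562)
step 3: θ'=-0.1438 (R=-0.8333) → pose (-1.5988, -1.6492, -0.1438)
step 4: θ'=-0.5188 (R=2.0000) → pose (-2.3039, -1.4067, -0.5188)
step 5: θ'=0.2312 (R=-3.0000) → pose (-4.4788, -1.0918, 0.2312)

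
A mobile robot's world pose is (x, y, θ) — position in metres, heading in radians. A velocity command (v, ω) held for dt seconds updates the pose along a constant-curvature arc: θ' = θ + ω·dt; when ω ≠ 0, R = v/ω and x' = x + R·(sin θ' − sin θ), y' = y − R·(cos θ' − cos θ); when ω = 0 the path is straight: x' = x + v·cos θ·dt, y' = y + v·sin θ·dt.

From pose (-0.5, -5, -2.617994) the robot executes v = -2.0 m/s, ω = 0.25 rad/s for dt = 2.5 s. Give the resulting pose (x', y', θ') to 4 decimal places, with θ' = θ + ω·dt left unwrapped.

(2.7975, -1.3499, -1.9930)

θ' = -2.6180 + 0.25·2.5 = -1.9930
R = v/ω = -2.0/0.25 = -8.0000
x' = -0.5 + -8.0000·(sin -1.9930 − sin -2.6180) = 2.7975
y' = -5 − -8.0000·(cos -1.9930 − cos -2.6180) = -1.3499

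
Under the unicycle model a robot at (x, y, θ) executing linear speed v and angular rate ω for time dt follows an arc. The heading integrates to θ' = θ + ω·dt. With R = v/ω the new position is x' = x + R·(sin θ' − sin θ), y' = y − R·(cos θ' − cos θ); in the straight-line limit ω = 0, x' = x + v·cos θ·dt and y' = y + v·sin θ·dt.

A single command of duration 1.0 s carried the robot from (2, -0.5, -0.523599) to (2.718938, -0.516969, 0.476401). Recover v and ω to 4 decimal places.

Δθ = 0.476401 − -0.523599 = 1.000000
ω = Δθ/dt = 1.000000/1.0 = 1.0000
R = Δx/(sin θ' − sin θ) = 0.7500
v = R·ω = 0.7500·1.0000 = 0.7500

v = 0.7500, ω = 1.0000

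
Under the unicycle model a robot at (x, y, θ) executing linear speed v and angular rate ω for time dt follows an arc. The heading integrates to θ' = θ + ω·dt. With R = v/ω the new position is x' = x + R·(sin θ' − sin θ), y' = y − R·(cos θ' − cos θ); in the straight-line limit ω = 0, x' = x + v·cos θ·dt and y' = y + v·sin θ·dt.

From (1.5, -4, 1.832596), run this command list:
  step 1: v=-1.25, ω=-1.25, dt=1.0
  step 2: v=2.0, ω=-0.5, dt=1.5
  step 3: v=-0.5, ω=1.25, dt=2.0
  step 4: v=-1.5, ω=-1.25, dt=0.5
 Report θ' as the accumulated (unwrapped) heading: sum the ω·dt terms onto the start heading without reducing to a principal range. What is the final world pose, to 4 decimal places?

step 1: θ'=0.5826 (R=1.0000) → pose (1.0843, -5.0939, 0.5826)
step 2: θ'=-0.1674 (R=-4.0000) → pose (3.9515, -4.4899, -0.1674)
step 3: θ'=2.3326 (R=-0.4000) → pose (3.5954, -5.1604, 2.3326)
step 4: θ'=1.7076 (R=1.2000) → pose (3.9159, -5.8250, 1.7076)

(3.9159, -5.8250, 1.7076)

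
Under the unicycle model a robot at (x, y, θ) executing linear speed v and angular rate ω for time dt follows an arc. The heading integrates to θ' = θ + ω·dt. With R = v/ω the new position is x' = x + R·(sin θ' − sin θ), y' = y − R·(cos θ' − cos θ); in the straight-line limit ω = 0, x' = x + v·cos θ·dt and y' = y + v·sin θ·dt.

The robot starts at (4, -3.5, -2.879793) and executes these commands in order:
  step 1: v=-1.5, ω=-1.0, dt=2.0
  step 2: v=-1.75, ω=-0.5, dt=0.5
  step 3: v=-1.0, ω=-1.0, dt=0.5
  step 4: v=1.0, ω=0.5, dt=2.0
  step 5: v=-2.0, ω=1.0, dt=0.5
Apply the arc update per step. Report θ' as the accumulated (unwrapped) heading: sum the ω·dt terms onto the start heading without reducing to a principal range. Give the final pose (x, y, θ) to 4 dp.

(6.4100, -5.6055, -4.1298)

step 1: θ'=-4.8798 (R=1.5000) → pose (5.8673, -5.1988, -4.8798)
step 2: θ'=-5.1298 (R=3.5000) → pose (5.6157, -6.0345, -5.1298)
step 3: θ'=-5.6298 (R=1.0000) → pose (5.3094, -6.4231, -5.6298)
step 4: θ'=-4.6298 (R=2.0000) → pose (6.0868, -4.6701, -4.6298)
step 5: θ'=-4.1298 (R=-2.0000) → pose (6.4100, -5.6055, -4.1298)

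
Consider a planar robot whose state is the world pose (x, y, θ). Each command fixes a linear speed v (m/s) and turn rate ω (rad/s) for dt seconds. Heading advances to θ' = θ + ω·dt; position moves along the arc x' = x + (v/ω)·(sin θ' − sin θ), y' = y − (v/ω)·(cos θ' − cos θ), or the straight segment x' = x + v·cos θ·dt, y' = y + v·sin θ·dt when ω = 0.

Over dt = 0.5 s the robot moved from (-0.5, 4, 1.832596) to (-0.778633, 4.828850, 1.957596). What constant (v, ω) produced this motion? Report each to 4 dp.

Δθ = 1.957596 − 1.832596 = 0.125000
ω = Δθ/dt = 0.125000/0.5 = 0.2500
R = −Δy/(cos θ' − cos θ) = 7.0000
v = R·ω = 7.0000·0.2500 = 1.7500

v = 1.7500, ω = 0.2500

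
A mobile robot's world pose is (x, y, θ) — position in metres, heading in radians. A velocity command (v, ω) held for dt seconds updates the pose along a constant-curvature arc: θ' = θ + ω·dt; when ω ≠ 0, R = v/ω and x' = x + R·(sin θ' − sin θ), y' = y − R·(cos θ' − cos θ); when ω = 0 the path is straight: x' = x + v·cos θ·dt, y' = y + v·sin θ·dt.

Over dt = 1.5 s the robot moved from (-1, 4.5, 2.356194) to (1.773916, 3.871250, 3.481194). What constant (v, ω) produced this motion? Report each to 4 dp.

Δθ = 3.481194 − 2.356194 = 1.125000
ω = Δθ/dt = 1.125000/1.5 = 0.7500
R = Δx/(sin θ' − sin θ) = -2.6667
v = R·ω = -2.6667·0.7500 = -2.0000

v = -2.0000, ω = 0.7500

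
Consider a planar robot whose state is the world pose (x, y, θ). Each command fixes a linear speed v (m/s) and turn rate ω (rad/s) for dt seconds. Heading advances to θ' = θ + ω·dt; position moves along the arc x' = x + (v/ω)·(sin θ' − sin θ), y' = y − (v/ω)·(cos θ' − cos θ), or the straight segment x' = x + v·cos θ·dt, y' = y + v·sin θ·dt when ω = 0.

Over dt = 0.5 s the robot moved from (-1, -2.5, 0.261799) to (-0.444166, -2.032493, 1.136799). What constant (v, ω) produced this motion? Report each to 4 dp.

Δθ = 1.136799 − 0.261799 = 0.875000
ω = Δθ/dt = 0.875000/0.5 = 1.7500
R = Δx/(sin θ' − sin θ) = 0.8571
v = R·ω = 0.8571·1.7500 = 1.5000

v = 1.5000, ω = 1.7500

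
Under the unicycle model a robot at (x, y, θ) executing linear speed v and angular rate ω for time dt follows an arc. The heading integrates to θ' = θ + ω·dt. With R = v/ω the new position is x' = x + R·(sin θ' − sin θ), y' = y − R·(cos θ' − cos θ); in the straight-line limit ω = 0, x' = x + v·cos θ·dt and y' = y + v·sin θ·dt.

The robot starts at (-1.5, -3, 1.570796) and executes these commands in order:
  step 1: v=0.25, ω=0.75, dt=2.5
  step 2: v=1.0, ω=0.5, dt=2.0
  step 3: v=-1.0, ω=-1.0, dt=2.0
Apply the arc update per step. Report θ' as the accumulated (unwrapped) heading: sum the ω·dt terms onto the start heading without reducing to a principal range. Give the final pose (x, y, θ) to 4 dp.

step 1: θ'=3.4458 (R=0.3333) → pose (-1.9332, -2.6820, 3.4458)
step 2: θ'=4.4458 (R=2.0000) → pose (-3.2635, -4.0633, 4.4458)
step 3: θ'=2.4458 (R=1.0000) → pose (-1.6578, -3.5592, 2.4458)

(-1.6578, -3.5592, 2.4458)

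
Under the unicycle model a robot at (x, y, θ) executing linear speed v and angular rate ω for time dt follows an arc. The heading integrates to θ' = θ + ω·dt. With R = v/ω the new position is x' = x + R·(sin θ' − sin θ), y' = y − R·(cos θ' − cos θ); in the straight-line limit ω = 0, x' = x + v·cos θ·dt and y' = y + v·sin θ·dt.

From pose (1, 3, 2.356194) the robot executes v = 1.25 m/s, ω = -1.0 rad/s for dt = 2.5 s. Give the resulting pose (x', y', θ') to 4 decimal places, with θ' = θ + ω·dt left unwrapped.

(2.0630, 5.1210, -0.1438)

θ' = 2.3562 + -1.0·2.5 = -0.1438
R = v/ω = 1.25/-1.0 = -1.2500
x' = 1 + -1.2500·(sin -0.1438 − sin 2.3562) = 2.0630
y' = 3 − -1.2500·(cos -0.1438 − cos 2.3562) = 5.1210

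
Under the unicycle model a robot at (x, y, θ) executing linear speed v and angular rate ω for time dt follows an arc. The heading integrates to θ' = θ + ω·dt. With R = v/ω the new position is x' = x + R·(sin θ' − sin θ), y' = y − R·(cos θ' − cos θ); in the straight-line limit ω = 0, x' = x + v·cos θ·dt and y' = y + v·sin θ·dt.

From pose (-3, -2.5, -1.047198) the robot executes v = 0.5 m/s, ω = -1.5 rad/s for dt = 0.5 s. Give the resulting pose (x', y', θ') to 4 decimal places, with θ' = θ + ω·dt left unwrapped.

(-2.9638, -2.7415, -1.7972)

θ' = -1.0472 + -1.5·0.5 = -1.7972
R = v/ω = 0.5/-1.5 = -0.3333
x' = -3 + -0.3333·(sin -1.7972 − sin -1.0472) = -2.9638
y' = -2.5 − -0.3333·(cos -1.7972 − cos -1.0472) = -2.7415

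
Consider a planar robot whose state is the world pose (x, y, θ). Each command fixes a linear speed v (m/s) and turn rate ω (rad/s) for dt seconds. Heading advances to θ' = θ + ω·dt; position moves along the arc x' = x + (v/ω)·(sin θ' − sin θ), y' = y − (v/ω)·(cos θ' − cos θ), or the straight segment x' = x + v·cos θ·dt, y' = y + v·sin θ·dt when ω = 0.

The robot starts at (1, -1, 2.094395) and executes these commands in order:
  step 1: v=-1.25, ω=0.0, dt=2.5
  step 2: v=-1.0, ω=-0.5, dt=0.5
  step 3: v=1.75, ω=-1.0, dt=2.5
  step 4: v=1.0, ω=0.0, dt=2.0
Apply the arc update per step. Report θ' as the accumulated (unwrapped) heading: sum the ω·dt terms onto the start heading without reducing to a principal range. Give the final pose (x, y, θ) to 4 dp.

step 1: θ'=2.0944 (straight) → pose (2.5625, -3.7063, 2.0944)
step 2: θ'=1.8444 (R=2.0000) → pose (2.7561, -4.1659, 1.8444)
step 3: θ'=-0.6556 (R=-1.7500) → pose (5.5078, -2.3059, -0.6556)
step 4: θ'=-0.6556 (straight) → pose (7.0932, -3.5252, -0.6556)

(7.0932, -3.5252, -0.6556)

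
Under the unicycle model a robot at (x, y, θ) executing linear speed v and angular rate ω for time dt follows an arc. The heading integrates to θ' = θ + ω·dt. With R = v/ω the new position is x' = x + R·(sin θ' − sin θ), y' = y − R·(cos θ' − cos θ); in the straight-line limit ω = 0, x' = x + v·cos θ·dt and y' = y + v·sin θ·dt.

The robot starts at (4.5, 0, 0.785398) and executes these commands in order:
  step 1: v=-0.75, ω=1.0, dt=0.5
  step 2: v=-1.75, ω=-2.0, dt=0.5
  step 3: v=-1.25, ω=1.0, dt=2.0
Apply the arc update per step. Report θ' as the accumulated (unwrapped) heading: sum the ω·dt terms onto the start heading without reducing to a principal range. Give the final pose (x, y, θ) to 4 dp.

(3.1251, -2.9310, 2.2854)

step 1: θ'=1.2854 (R=-0.7500) → pose (4.3107, -0.3192, 1.2854)
step 2: θ'=0.2854 (R=0.8750) → pose (3.7174, -0.9124, 0.2854)
step 3: θ'=2.2854 (R=-1.2500) → pose (3.1251, -2.9310, 2.2854)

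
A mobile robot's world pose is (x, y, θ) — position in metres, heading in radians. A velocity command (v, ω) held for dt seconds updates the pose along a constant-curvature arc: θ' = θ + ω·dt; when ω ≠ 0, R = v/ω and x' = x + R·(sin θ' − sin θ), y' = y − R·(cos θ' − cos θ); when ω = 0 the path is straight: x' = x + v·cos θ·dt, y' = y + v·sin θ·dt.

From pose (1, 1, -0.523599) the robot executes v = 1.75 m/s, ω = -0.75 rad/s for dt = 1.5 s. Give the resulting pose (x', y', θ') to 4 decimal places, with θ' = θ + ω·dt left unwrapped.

(2.1596, -1.2021, -1.6486)

θ' = -0.5236 + -0.75·1.5 = -1.6486
R = v/ω = 1.75/-0.75 = -2.3333
x' = 1 + -2.3333·(sin -1.6486 − sin -0.5236) = 2.1596
y' = 1 − -2.3333·(cos -1.6486 − cos -0.5236) = -1.2021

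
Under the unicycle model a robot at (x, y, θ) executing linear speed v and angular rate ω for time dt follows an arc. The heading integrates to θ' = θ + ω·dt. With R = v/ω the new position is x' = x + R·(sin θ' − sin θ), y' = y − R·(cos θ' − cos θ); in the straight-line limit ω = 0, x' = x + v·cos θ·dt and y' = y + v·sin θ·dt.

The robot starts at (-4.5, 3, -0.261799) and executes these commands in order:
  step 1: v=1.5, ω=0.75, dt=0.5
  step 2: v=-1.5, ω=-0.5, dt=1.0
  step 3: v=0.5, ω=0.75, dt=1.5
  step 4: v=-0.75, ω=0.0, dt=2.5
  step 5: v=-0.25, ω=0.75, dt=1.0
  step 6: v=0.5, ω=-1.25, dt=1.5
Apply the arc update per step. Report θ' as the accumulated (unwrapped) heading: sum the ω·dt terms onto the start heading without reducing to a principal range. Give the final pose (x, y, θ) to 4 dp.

(-5.4721, 2.1280, -0.3868)

step 1: θ'=0.1132 (R=2.0000) → pose (-3.7564, 2.9447, 0.1132)
step 2: θ'=-0.3868 (R=3.0000) → pose (-5.2270, 3.1471, -0.3868)
step 3: θ'=0.7382 (R=0.6667) → pose (-4.5269, 3.2714, 0.7382)
step 4: θ'=0.7382 (straight) → pose (-5.9138, 2.0096, 0.7382)
step 5: θ'=1.4882 (R=-0.3333) → pose (-6.0217, 1.7905, 1.4882)
step 6: θ'=-0.3868 (R=-0.4000) → pose (-5.4721, 2.1280, -0.3868)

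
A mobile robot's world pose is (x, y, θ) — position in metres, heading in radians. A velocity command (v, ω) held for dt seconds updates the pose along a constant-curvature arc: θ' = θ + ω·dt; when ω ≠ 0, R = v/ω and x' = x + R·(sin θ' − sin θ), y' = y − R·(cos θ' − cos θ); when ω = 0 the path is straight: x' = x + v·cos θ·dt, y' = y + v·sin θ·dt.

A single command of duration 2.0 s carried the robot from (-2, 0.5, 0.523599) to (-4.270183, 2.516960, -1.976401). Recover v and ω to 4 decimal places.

Δθ = -1.976401 − 0.523599 = -2.500000
ω = Δθ/dt = -2.500000/2.0 = -1.2500
R = Δx/(sin θ' − sin θ) = 1.6000
v = R·ω = 1.6000·-1.2500 = -2.0000

v = -2.0000, ω = -1.2500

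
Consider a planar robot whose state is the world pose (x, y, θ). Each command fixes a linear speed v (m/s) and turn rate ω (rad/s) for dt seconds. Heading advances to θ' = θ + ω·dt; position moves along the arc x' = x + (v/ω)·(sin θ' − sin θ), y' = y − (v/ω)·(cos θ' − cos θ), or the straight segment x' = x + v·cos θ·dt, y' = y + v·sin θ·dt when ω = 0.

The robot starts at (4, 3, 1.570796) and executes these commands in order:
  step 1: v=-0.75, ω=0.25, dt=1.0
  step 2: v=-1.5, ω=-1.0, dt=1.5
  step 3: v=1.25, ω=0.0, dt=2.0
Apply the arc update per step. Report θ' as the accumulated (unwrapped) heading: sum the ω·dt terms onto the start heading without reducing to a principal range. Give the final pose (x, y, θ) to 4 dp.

(5.4853, 1.2515, 0.3208)

step 1: θ'=1.8208 (R=-3.0000) → pose (4.0933, 2.2578, 1.8208)
step 2: θ'=0.3208 (R=1.5000) → pose (3.1129, 0.4632, 0.3208)
step 3: θ'=0.3208 (straight) → pose (5.4853, 1.2515, 0.3208)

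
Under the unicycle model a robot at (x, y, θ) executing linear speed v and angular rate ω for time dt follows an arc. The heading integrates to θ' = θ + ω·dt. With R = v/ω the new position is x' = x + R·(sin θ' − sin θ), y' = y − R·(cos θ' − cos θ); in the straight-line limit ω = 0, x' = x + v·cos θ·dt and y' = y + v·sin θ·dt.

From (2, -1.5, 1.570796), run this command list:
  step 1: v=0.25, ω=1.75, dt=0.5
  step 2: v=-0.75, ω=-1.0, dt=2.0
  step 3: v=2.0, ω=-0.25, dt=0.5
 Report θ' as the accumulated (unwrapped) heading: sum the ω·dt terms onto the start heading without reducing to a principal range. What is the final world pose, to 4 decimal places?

step 1: θ'=2.4458 (R=0.1429) → pose (1.9487, -1.3904, 2.4458)
step 2: θ'=0.4458 (R=0.7500) → pose (1.7913, -2.6427, 0.4458)
step 3: θ'=0.3208 (R=-8.0000) → pose (2.7182, -2.2690, 0.3208)

(2.7182, -2.2690, 0.3208)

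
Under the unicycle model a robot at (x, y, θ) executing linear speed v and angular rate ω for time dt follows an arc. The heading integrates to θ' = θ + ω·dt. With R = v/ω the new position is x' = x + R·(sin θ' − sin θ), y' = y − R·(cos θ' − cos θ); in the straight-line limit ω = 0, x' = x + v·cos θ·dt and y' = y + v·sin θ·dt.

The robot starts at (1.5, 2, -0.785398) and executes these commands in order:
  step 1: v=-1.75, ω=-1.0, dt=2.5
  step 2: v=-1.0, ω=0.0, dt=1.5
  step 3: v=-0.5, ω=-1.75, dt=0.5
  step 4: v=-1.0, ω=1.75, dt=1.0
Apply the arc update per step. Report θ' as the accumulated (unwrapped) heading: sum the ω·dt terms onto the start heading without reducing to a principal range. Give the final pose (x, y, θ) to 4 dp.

step 1: θ'=-3.2854 (R=1.7500) → pose (2.9882, 4.9694, -3.2854)
step 2: θ'=-3.2854 (straight) → pose (4.4727, 4.7544, -3.2854)
step 3: θ'=-4.1604 (R=0.2857) → pose (4.6751, 4.6215, -4.1604)
step 4: θ'=-2.4104 (R=-0.5714) → pose (5.5432, 4.4958, -2.4104)

(5.5432, 4.4958, -2.4104)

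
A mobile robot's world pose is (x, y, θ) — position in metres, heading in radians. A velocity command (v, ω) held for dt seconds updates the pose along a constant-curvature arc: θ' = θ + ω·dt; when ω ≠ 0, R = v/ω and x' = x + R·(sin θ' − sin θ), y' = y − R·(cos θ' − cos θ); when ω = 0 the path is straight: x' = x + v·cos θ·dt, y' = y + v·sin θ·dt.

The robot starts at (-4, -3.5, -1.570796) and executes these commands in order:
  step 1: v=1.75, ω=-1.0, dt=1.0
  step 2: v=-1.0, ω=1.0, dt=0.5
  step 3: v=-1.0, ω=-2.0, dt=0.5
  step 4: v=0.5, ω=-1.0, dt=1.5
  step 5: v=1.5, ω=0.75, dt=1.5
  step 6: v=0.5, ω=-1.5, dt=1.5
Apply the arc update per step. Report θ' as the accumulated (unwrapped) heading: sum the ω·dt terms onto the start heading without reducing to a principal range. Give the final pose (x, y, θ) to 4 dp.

step 1: θ'=-2.5708 (R=-1.7500) → pose (-4.8045, -4.9726, -2.5708)
step 2: θ'=-2.0708 (R=-1.0000) → pose (-4.4672, -4.6105, -2.0708)
step 3: θ'=-3.0708 (R=0.5000) → pose (-4.0638, -4.3515, -3.0708)
step 4: θ'=-4.5708 (R=-0.5000) → pose (-4.5941, -3.9233, -4.5708)
step 5: θ'=-3.4458 (R=2.0000) → pose (-5.9751, -2.2974, -3.4458)
step 6: θ'=-5.6958 (R=-0.3333) → pose (-6.0599, -1.7019, -5.6958)

(-6.0599, -1.7019, -5.6958)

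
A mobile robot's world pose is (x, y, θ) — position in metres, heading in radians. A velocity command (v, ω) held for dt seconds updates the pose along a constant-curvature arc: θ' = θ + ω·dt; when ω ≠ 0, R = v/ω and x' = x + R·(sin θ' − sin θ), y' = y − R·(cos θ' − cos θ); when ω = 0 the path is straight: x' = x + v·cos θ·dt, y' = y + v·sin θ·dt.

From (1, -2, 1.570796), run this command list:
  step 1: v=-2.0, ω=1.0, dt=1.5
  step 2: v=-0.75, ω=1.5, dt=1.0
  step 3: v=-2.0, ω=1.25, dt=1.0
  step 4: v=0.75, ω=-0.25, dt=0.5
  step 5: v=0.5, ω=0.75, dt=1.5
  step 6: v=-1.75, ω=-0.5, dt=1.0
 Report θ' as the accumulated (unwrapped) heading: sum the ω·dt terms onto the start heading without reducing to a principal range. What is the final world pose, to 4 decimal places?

step 1: θ'=3.0708 (R=-2.0000) → pose (2.8585, -3.9950, 3.0708)
step 2: θ'=4.5708 (R=-0.5000) → pose (3.3889, -3.5668, 4.5708)
step 3: θ'=5.8208 (R=-1.6000) → pose (2.5186, -1.9090, 5.8208)
step 4: θ'=5.6958 (R=-3.0000) → pose (2.8429, -2.0968, 5.6958)
step 5: θ'=6.8208 (R=0.6667) → pose (3.5538, -2.1145, 6.8208)
step 6: θ'=6.3208 (R=3.5000) → pose (1.8931, -2.6058, 6.3208)

(1.8931, -2.6058, 6.3208)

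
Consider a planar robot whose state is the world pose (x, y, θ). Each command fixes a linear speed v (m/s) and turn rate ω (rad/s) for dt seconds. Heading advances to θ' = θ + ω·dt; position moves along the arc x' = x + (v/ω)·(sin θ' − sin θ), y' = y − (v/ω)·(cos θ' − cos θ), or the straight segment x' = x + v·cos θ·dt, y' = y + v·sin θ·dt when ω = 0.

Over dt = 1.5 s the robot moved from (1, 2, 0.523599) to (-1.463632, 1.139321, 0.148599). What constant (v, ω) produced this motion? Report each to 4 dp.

Δθ = 0.148599 − 0.523599 = -0.375000
ω = Δθ/dt = -0.375000/1.5 = -0.2500
R = Δx/(sin θ' − sin θ) = 7.0000
v = R·ω = 7.0000·-0.2500 = -1.7500

v = -1.7500, ω = -0.2500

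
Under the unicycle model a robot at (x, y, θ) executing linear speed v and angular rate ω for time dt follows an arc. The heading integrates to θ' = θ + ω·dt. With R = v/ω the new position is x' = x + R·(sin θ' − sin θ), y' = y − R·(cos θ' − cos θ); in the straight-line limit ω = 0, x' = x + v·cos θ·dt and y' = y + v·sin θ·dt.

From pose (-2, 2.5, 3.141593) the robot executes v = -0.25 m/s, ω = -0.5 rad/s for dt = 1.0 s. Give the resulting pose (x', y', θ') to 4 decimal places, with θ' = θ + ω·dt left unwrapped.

(-1.7603, 2.4388, 2.6416)

θ' = 3.1416 + -0.5·1.0 = 2.6416
R = v/ω = -0.25/-0.5 = 0.5000
x' = -2 + 0.5000·(sin 2.6416 − sin 3.1416) = -1.7603
y' = 2.5 − 0.5000·(cos 2.6416 − cos 3.1416) = 2.4388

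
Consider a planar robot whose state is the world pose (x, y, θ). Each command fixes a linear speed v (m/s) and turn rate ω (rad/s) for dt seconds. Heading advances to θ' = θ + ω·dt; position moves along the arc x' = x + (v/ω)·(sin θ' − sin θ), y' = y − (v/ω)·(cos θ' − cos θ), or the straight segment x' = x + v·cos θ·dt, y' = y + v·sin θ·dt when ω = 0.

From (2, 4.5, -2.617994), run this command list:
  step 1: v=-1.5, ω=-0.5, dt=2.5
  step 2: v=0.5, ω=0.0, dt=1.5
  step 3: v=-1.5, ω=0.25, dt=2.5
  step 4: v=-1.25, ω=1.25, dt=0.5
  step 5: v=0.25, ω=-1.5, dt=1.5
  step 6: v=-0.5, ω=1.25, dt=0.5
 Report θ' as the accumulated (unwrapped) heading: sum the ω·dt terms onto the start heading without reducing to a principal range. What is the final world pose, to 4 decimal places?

step 1: θ'=-3.8680 (R=3.0000) → pose (5.4926, 4.1446, -3.8680)
step 2: θ'=-3.8680 (straight) → pose (4.9319, 4.6428, -3.8680)
step 3: θ'=-3.2430 (R=-6.0000) → pose (8.3096, 3.1590, -3.2430)
step 4: θ'=-2.6180 (R=-1.0000) → pose (8.9108, 3.2878, -2.6180)
step 5: θ'=-4.8680 (R=-0.1667) → pose (8.6629, 3.4580, -4.8680)
step 6: θ'=-4.2430 (R=-0.4000) → pose (8.7013, 3.2151, -4.2430)

(8.7013, 3.2151, -4.2430)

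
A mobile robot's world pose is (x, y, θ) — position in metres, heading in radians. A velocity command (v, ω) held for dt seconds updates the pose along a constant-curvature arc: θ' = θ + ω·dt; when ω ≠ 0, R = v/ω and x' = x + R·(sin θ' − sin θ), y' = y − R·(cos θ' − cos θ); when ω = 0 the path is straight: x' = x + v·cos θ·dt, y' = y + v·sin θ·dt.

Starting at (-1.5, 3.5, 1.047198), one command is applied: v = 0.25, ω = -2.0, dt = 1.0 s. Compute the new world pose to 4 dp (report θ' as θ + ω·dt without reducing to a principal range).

θ' = 1.0472 + -2.0·1.0 = -0.9528
R = v/ω = 0.25/-2.0 = -0.1250
x' = -1.5 + -0.1250·(sin -0.9528 − sin 1.0472) = -1.2899
y' = 3.5 − -0.1250·(cos -0.9528 − cos 1.0472) = 3.5099

(-1.2899, 3.5099, -0.9528)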